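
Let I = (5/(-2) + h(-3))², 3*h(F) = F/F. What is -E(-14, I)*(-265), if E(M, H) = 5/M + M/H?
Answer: -2093765/2366 ≈ -884.94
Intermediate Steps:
h(F) = ⅓ (h(F) = (F/F)/3 = (⅓)*1 = ⅓)
I = 169/36 (I = (5/(-2) + ⅓)² = (5*(-½) + ⅓)² = (-5/2 + ⅓)² = (-13/6)² = 169/36 ≈ 4.6944)
-E(-14, I)*(-265) = -(5/(-14) - 14/169/36)*(-265) = -(5*(-1/14) - 14*36/169)*(-265) = -(-5/14 - 504/169)*(-265) = -(-7901)*(-265)/2366 = -1*2093765/2366 = -2093765/2366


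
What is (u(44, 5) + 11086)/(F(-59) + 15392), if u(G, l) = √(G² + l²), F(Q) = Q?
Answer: 11086/15333 + √1961/15333 ≈ 0.72590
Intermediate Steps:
(u(44, 5) + 11086)/(F(-59) + 15392) = (√(44² + 5²) + 11086)/(-59 + 15392) = (√(1936 + 25) + 11086)/15333 = (√1961 + 11086)*(1/15333) = (11086 + √1961)*(1/15333) = 11086/15333 + √1961/15333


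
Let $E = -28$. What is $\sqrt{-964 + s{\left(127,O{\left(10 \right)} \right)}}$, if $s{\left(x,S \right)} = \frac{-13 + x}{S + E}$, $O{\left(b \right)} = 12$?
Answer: $\frac{i \sqrt{15538}}{4} \approx 31.163 i$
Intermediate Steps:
$s{\left(x,S \right)} = \frac{-13 + x}{-28 + S}$ ($s{\left(x,S \right)} = \frac{-13 + x}{S - 28} = \frac{-13 + x}{-28 + S}$)
$\sqrt{-964 + s{\left(127,O{\left(10 \right)} \right)}} = \sqrt{-964 + \frac{-13 + 127}{-28 + 12}} = \sqrt{-964 + \frac{1}{-16} \cdot 114} = \sqrt{-964 - \frac{57}{8}} = \sqrt{- \frac{7769}{8}} = \frac{i \sqrt{15538}}{4}$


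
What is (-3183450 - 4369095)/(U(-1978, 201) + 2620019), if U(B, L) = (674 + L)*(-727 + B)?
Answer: -7552545/253144 ≈ -29.835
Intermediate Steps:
U(B, L) = (-727 + B)*(674 + L)
(-3183450 - 4369095)/(U(-1978, 201) + 2620019) = (-3183450 - 4369095)/((-489998 - 727*201 + 674*(-1978) - 1978*201) + 2620019) = -7552545/((-489998 - 146127 - 1333172 - 397578) + 2620019) = -7552545/(-2366875 + 2620019) = -7552545/253144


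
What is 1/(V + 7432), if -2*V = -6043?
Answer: 2/20907 ≈ 9.5662e-5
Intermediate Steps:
V = 6043/2 (V = -1/2*(-6043) = 6043/2 ≈ 3021.5)
1/(V + 7432) = 1/(6043/2 + 7432) = 1/(20907/2) = 2/20907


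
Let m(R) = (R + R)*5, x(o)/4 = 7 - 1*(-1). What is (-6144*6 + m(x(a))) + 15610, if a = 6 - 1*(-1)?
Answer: -20934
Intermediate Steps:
a = 7 (a = 6 + 1 = 7)
x(o) = 32 (x(o) = 4*(7 - 1*(-1)) = 4*(7 + 1) = 4*8 = 32)
m(R) = 10*R (m(R) = (2*R)*5 = 10*R)
(-6144*6 + m(x(a))) + 15610 = (-6144*6 + 10*32) + 15610 = (-36864 + 320) + 15610 = -36544 + 15610 = -20934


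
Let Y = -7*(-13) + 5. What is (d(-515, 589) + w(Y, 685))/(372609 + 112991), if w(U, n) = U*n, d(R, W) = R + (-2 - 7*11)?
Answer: 32583/242800 ≈ 0.13420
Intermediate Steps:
d(R, W) = -79 + R (d(R, W) = R + (-2 - 77) = R - 79 = -79 + R)
Y = 96 (Y = 91 + 5 = 96)
(d(-515, 589) + w(Y, 685))/(372609 + 112991) = ((-79 - 515) + 96*685)/(372609 + 112991) = (-594 + 65760)/485600 = 65166*(1/485600) = 32583/242800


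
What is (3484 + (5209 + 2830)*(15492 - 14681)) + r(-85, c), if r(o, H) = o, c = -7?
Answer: 6523028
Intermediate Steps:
(3484 + (5209 + 2830)*(15492 - 14681)) + r(-85, c) = (3484 + (5209 + 2830)*(15492 - 14681)) - 85 = (3484 + 8039*811) - 85 = (3484 + 6519629) - 85 = 6523113 - 85 = 6523028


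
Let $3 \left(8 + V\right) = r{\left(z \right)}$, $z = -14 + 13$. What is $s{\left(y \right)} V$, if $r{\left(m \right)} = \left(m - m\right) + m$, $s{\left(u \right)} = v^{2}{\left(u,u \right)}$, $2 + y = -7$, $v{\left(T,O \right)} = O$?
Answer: $-675$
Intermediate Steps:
$z = -1$
$y = -9$ ($y = -2 - 7 = -9$)
$s{\left(u \right)} = u^{2}$
$r{\left(m \right)} = m$ ($r{\left(m \right)} = 0 + m = m$)
$V = - \frac{25}{3}$ ($V = -8 + \frac{1}{3} \left(-1\right) = -8 - \frac{1}{3} = - \frac{25}{3} \approx -8.3333$)
$s{\left(y \right)} V = \left(-9\right)^{2} \left(- \frac{25}{3}\right) = 81 \left(- \frac{25}{3}\right) = -675$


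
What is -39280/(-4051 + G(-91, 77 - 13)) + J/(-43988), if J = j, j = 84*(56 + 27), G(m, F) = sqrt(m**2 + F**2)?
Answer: 15368719694/1610100619 + 2455*sqrt(12377)/1024889 ≈ 9.8117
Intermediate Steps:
G(m, F) = sqrt(F**2 + m**2)
j = 6972 (j = 84*83 = 6972)
J = 6972
-39280/(-4051 + G(-91, 77 - 13)) + J/(-43988) = -39280/(-4051 + sqrt((77 - 13)**2 + (-91)**2)) + 6972/(-43988) = -39280/(-4051 + sqrt(64**2 + 8281)) + 6972*(-1/43988) = -39280/(-4051 + sqrt(4096 + 8281)) - 249/1571 = -39280/(-4051 + sqrt(12377)) - 249/1571 = -249/1571 - 39280/(-4051 + sqrt(12377))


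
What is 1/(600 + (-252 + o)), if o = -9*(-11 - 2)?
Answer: 1/465 ≈ 0.0021505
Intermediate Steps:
o = 117 (o = -9*(-13) = 117)
1/(600 + (-252 + o)) = 1/(600 + (-252 + 117)) = 1/(600 - 135) = 1/465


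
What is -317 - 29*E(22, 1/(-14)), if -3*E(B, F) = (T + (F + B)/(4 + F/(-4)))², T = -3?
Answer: -39275914/151875 ≈ -258.61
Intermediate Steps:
E(B, F) = -(-3 + (B + F)/(4 - F/4))²/3 (E(B, F) = -(-3 + (F + B)/(4 + F/(-4)))²/3 = -(-3 + (B + F)/(4 + F*(-¼)))²/3 = -(-3 + (B + F)/(4 - F/4))²/3)
-317 - 29*E(22, 1/(-14)) = -317 - (-29)*(-48 + 4*22 + 7/(-14))²/(3*(-16 + 1/(-14))²) = -317 - (-29)*(-48 + 88 + 7*(-1/14))²/(3*(-16 - 1/14)²) = -317 - (-29)*(-48 + 88 - ½)²/(3*(-225/14)²) = -317 - (-29)*196*(79/2)²/(3*50625) = -317 - (-29)*196*6241/(3*50625*4) = -317 - 29*(-305809/151875) = -317 + 8868461/151875 = -39275914/151875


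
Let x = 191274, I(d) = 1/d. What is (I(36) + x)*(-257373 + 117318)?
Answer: -321466607525/12 ≈ -2.6789e+10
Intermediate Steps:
(I(36) + x)*(-257373 + 117318) = (1/36 + 191274)*(-257373 + 117318) = (1/36 + 191274)*(-140055) = (6885865/36)*(-140055) = -321466607525/12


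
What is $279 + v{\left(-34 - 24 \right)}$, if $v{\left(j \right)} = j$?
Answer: $221$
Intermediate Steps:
$279 + v{\left(-34 - 24 \right)} = 279 - 58 = 221$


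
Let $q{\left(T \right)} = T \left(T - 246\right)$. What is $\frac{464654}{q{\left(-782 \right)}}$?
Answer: $\frac{232327}{401948} \approx 0.578$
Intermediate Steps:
$q{\left(T \right)} = T \left(-246 + T\right)$
$\frac{464654}{q{\left(-782 \right)}} = \frac{464654}{\left(-782\right) \left(-246 - 782\right)} = \frac{464654}{\left(-782\right) \left(-1028\right)} = \frac{464654}{803896} = 464654 \cdot \frac{1}{803896} = \frac{232327}{401948}$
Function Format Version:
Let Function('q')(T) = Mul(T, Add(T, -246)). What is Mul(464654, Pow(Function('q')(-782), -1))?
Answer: Rational(232327, 401948) ≈ 0.57800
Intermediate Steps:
Function('q')(T) = Mul(T, Add(-246, T))
Mul(464654, Pow(Function('q')(-782), -1)) = Mul(464654, Pow(Mul(-782, Add(-246, -782)), -1)) = Mul(464654, Pow(Mul(-782, -1028), -1)) = Mul(464654, Pow(803896, -1)) = Mul(464654, Rational(1, 803896)) = Rational(232327, 401948)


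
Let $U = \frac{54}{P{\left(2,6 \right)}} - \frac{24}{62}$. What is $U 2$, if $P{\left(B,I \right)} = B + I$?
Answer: $\frac{789}{62} \approx 12.726$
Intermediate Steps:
$U = \frac{789}{124}$ ($U = \frac{54}{2 + 6} - \frac{24}{62} = \frac{54}{8} - \frac{12}{31} = 54 \cdot \frac{1}{8} - \frac{12}{31} = \frac{27}{4} - \frac{12}{31} = \frac{789}{124} \approx 6.3629$)
$U 2 = \frac{789}{124} \cdot 2 = \frac{789}{62}$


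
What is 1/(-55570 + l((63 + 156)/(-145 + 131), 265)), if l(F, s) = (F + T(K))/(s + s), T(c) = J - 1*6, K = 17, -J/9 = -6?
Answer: -7420/412328947 ≈ -1.7995e-5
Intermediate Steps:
J = 54 (J = -9*(-6) = 54)
T(c) = 48 (T(c) = 54 - 1*6 = 54 - 6 = 48)
l(F, s) = (48 + F)/(2*s) (l(F, s) = (F + 48)/(s + s) = (48 + F)/((2*s)) = (48 + F)*(1/(2*s)) = (48 + F)/(2*s))
1/(-55570 + l((63 + 156)/(-145 + 131), 265)) = 1/(-55570 + (½)*(48 + (63 + 156)/(-145 + 131))/265) = 1/(-55570 + (½)*(1/265)*(48 + 219/(-14))) = 1/(-55570 + (½)*(1/265)*(48 + 219*(-1/14))) = 1/(-55570 + (½)*(1/265)*(48 - 219/14)) = 1/(-55570 + (½)*(1/265)*(453/14)) = 1/(-55570 + 453/7420) = 1/(-412328947/7420) = -7420/412328947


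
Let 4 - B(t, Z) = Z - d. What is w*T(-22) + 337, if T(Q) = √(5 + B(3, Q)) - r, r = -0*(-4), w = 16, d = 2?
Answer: 337 + 16*√33 ≈ 428.91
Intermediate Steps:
B(t, Z) = 6 - Z (B(t, Z) = 4 - (Z - 1*2) = 4 - (Z - 2) = 4 - (-2 + Z) = 4 + (2 - Z) = 6 - Z)
r = 0 (r = -1*0 = 0)
T(Q) = √(11 - Q) (T(Q) = √(5 + (6 - Q)) - 1*0 = √(11 - Q) + 0 = √(11 - Q))
w*T(-22) + 337 = 16*√(11 - 1*(-22)) + 337 = 16*√(11 + 22) + 337 = 16*√33 + 337 = 337 + 16*√33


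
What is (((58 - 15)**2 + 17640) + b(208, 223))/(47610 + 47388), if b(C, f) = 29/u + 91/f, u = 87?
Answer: 13038637/63553662 ≈ 0.20516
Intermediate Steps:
b(C, f) = 1/3 + 91/f (b(C, f) = 29/87 + 91/f = 29*(1/87) + 91/f = 1/3 + 91/f)
(((58 - 15)**2 + 17640) + b(208, 223))/(47610 + 47388) = (((58 - 15)**2 + 17640) + (1/3)*(273 + 223)/223)/(47610 + 47388) = ((43**2 + 17640) + (1/3)*(1/223)*496)/94998 = ((1849 + 17640) + 496/669)*(1/94998) = (19489 + 496/669)*(1/94998) = (13038637/669)*(1/94998) = 13038637/63553662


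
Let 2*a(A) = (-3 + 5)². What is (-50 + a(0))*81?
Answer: -3888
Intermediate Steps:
a(A) = 2 (a(A) = (-3 + 5)²/2 = (½)*2² = (½)*4 = 2)
(-50 + a(0))*81 = (-50 + 2)*81 = -48*81 = -3888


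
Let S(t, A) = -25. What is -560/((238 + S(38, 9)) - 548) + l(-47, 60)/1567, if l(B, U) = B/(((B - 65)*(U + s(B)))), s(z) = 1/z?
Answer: 55411674915/33147966992 ≈ 1.6716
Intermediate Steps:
l(B, U) = B/((-65 + B)*(U + 1/B)) (l(B, U) = B/(((B - 65)*(U + 1/B))) = B/(((-65 + B)*(U + 1/B))) = B*(1/((-65 + B)*(U + 1/B))) = B/((-65 + B)*(U + 1/B)))
-560/((238 + S(38, 9)) - 548) + l(-47, 60)/1567 = -560/((238 - 25) - 548) + ((-47)²/(-65 - 47*(1 - 65*60 - 47*60)))/1567 = -560/(213 - 548) + (2209/(-65 - 47*(1 - 3900 - 2820)))*(1/1567) = -560/(-335) + (2209/(-65 - 47*(-6719)))*(1/1567) = -560*(-1/335) + (2209/(-65 + 315793))*(1/1567) = 112/67 + (2209/315728)*(1/1567) = 112/67 + 2209/494745776 = 55411674915/33147966992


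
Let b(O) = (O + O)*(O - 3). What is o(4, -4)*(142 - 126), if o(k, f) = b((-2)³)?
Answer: 2816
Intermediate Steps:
b(O) = 2*O*(-3 + O) (b(O) = (2*O)*(-3 + O) = 2*O*(-3 + O))
o(k, f) = 176 (o(k, f) = 2*(-2)³*(-3 + (-2)³) = 2*(-8)*(-3 - 8) = 2*(-8)*(-11) = 176)
o(4, -4)*(142 - 126) = 176*(142 - 126) = 176*16 = 2816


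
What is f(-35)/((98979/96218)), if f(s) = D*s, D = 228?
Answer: -255939880/32993 ≈ -7757.4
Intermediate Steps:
f(s) = 228*s
f(-35)/((98979/96218)) = (228*(-35))/((98979/96218)) = -7980/(98979*(1/96218)) = -7980/98979/96218 = -7980*96218/98979 = -255939880/32993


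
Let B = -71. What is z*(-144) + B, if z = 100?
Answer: -14471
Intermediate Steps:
z*(-144) + B = 100*(-144) - 71 = -14400 - 71 = -14471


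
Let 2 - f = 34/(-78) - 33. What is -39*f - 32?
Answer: -1414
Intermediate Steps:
f = 1382/39 (f = 2 - (34/(-78) - 33) = 2 - (34*(-1/78) - 33) = 2 - (-17/39 - 33) = 2 - 1*(-1304/39) = 2 + 1304/39 = 1382/39 ≈ 35.436)
-39*f - 32 = -39*1382/39 - 32 = -1382 - 32 = -1414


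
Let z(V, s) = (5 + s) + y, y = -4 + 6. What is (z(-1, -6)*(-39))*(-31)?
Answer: 1209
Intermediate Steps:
y = 2
z(V, s) = 7 + s (z(V, s) = (5 + s) + 2 = 7 + s)
(z(-1, -6)*(-39))*(-31) = ((7 - 6)*(-39))*(-31) = (1*(-39))*(-31) = -39*(-31) = 1209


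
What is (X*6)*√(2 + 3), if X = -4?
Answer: -24*√5 ≈ -53.666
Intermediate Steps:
(X*6)*√(2 + 3) = (-4*6)*√(2 + 3) = -24*√5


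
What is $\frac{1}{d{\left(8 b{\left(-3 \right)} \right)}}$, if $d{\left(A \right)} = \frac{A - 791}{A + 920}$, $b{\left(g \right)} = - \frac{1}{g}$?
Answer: $- \frac{2768}{2365} \approx -1.1704$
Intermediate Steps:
$d{\left(A \right)} = \frac{-791 + A}{920 + A}$
$\frac{1}{d{\left(8 b{\left(-3 \right)} \right)}} = \frac{1}{\frac{1}{920 + 8 \left(- \frac{1}{-3}\right)} \left(-791 + 8 \left(- \frac{1}{-3}\right)\right)} = \frac{1}{\frac{1}{920 + 8 \left(\left(-1\right) \left(- \frac{1}{3}\right)\right)} \left(-791 + 8 \left(\left(-1\right) \left(- \frac{1}{3}\right)\right)\right)} = \frac{1}{\frac{1}{920 + 8 \cdot \frac{1}{3}} \left(-791 + 8 \cdot \frac{1}{3}\right)} = \frac{1}{\frac{1}{920 + \frac{8}{3}} \left(-791 + \frac{8}{3}\right)} = \frac{1}{\frac{1}{\frac{2768}{3}} \left(- \frac{2365}{3}\right)} = \frac{1}{\frac{3}{2768} \left(- \frac{2365}{3}\right)} = \frac{1}{- \frac{2365}{2768}} = - \frac{2768}{2365}$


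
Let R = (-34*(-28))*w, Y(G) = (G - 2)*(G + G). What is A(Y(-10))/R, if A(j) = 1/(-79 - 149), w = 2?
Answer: -1/434112 ≈ -2.3036e-6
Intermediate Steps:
Y(G) = 2*G*(-2 + G) (Y(G) = (-2 + G)*(2*G) = 2*G*(-2 + G))
A(j) = -1/228 (A(j) = 1/(-228) = -1/228)
R = 1904 (R = -34*(-28)*2 = 952*2 = 1904)
A(Y(-10))/R = -1/228/1904 = -1/228*1/1904 = -1/434112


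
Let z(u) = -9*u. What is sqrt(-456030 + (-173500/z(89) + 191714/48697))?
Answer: 4*I*sqrt(4816042244024556523)/13002099 ≈ 675.14*I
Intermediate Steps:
sqrt(-456030 + (-173500/z(89) + 191714/48697)) = sqrt(-456030 + (-173500/((-9*89)) + 191714/48697)) = sqrt(-456030 + (-173500/(-801) + 191714*(1/48697))) = sqrt(-456030 + (-173500*(-1/801) + 191714/48697)) = sqrt(-456030 + (173500/801 + 191714/48697)) = sqrt(-456030 + 8602492414/39006297) = sqrt(-17779439128496/39006297) = 4*I*sqrt(4816042244024556523)/13002099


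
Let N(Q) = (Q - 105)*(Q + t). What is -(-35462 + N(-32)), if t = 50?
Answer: 37928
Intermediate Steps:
N(Q) = (-105 + Q)*(50 + Q) (N(Q) = (Q - 105)*(Q + 50) = (-105 + Q)*(50 + Q))
-(-35462 + N(-32)) = -(-35462 + (-5250 + (-32)² - 55*(-32))) = -(-35462 + (-5250 + 1024 + 1760)) = -(-35462 - 2466) = -1*(-37928) = 37928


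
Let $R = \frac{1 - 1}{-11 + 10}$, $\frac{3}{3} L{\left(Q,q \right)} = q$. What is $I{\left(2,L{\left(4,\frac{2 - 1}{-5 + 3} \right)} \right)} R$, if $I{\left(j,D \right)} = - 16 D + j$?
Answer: $0$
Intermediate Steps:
$L{\left(Q,q \right)} = q$
$I{\left(j,D \right)} = j - 16 D$
$R = 0$ ($R = \frac{0}{-1} = 0 \left(-1\right) = 0$)
$I{\left(2,L{\left(4,\frac{2 - 1}{-5 + 3} \right)} \right)} R = \left(2 - 16 \frac{2 - 1}{-5 + 3}\right) 0 = \left(2 - 16 \cdot 1 \frac{1}{-2}\right) 0 = \left(2 - 16 \cdot 1 \left(- \frac{1}{2}\right)\right) 0 = \left(2 - -8\right) 0 = \left(2 + 8\right) 0 = 10 \cdot 0 = 0$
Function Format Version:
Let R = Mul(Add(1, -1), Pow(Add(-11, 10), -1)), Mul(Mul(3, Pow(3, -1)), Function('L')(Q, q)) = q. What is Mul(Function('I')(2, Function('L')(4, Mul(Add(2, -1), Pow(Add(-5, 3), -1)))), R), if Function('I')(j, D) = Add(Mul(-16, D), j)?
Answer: 0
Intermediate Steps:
Function('L')(Q, q) = q
Function('I')(j, D) = Add(j, Mul(-16, D))
R = 0 (R = Mul(0, Pow(-1, -1)) = Mul(0, -1) = 0)
Mul(Function('I')(2, Function('L')(4, Mul(Add(2, -1), Pow(Add(-5, 3), -1)))), R) = Mul(Add(2, Mul(-16, Mul(Add(2, -1), Pow(Add(-5, 3), -1)))), 0) = Mul(Add(2, Mul(-16, Mul(1, Pow(-2, -1)))), 0) = Mul(Add(2, Mul(-16, Mul(1, Rational(-1, 2)))), 0) = Mul(Add(2, Mul(-16, Rational(-1, 2))), 0) = Mul(Add(2, 8), 0) = Mul(10, 0) = 0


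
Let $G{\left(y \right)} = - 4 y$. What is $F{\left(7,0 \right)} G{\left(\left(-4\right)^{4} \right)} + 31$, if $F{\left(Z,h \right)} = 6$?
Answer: $-6113$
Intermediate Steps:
$F{\left(7,0 \right)} G{\left(\left(-4\right)^{4} \right)} + 31 = 6 \left(- 4 \left(-4\right)^{4}\right) + 31 = 6 \left(\left(-4\right) 256\right) + 31 = 6 \left(-1024\right) + 31 = -6144 + 31 = -6113$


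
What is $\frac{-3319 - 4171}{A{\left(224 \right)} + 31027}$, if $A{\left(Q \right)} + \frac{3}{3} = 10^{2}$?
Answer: $- \frac{3745}{15563} \approx -0.24063$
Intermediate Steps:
$A{\left(Q \right)} = 99$ ($A{\left(Q \right)} = -1 + 10^{2} = -1 + 100 = 99$)
$\frac{-3319 - 4171}{A{\left(224 \right)} + 31027} = \frac{-3319 - 4171}{99 + 31027} = - \frac{7490}{31126} = \left(-7490\right) \frac{1}{31126} = - \frac{3745}{15563}$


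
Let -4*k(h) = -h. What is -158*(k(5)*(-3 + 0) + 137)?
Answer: -42107/2 ≈ -21054.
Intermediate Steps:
k(h) = h/4 (k(h) = -(-1)*h/4 = h/4)
-158*(k(5)*(-3 + 0) + 137) = -158*(((1/4)*5)*(-3 + 0) + 137) = -158*((5/4)*(-3) + 137) = -158*(-15/4 + 137) = -158*533/4 = -42107/2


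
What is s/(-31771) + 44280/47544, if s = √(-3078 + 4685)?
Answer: 1845/1981 - √1607/31771 ≈ 0.93009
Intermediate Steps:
s = √1607 ≈ 40.087
s/(-31771) + 44280/47544 = √1607/(-31771) + 44280/47544 = √1607*(-1/31771) + 44280*(1/47544) = -√1607/31771 + 1845/1981 = 1845/1981 - √1607/31771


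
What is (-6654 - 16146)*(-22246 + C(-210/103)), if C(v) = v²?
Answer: 5379972679200/10609 ≈ 5.0711e+8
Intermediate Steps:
(-6654 - 16146)*(-22246 + C(-210/103)) = (-6654 - 16146)*(-22246 + (-210/103)²) = -22800*(-22246 + (-210*1/103)²) = -22800*(-22246 + (-210/103)²) = -22800*(-22246 + 44100/10609) = -22800*(-235963714/10609) = 5379972679200/10609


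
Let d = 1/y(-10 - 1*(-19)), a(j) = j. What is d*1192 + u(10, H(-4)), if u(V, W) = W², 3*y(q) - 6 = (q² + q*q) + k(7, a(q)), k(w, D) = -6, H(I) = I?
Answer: 1028/27 ≈ 38.074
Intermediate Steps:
y(q) = 2*q²/3 (y(q) = 2 + ((q² + q*q) - 6)/3 = 2 + ((q² + q²) - 6)/3 = 2 + (2*q² - 6)/3 = 2 + (-6 + 2*q²)/3 = 2 + (-2 + 2*q²/3) = 2*q²/3)
d = 1/54 (d = 1/(2*(-10 - 1*(-19))²/3) = 1/(2*(-10 + 19)²/3) = 1/((⅔)*9²) = 1/((⅔)*81) = 1/54 ≈ 0.018519)
d*1192 + u(10, H(-4)) = (1/54)*1192 + (-4)² = 596/27 + 16 = 1028/27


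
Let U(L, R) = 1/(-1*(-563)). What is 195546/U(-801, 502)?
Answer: 110092398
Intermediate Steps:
U(L, R) = 1/563
195546/U(-801, 502) = 195546/(1/563) = 195546*563 = 110092398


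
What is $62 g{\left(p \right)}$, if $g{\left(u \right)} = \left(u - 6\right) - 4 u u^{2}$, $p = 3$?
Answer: $-6882$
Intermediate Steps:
$g{\left(u \right)} = -6 + u - 4 u^{3}$ ($g{\left(u \right)} = \left(u - 6\right) - 4 u^{3} = \left(-6 + u\right) - 4 u^{3} = -6 + u - 4 u^{3}$)
$62 g{\left(p \right)} = 62 \left(-6 + 3 - 4 \cdot 3^{3}\right) = 62 \left(-6 + 3 - 108\right) = 62 \left(-111\right) = -6882$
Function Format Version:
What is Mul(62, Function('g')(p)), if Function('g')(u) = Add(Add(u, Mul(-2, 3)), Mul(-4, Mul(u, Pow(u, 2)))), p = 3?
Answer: -6882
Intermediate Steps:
Function('g')(u) = Add(-6, u, Mul(-4, Pow(u, 3))) (Function('g')(u) = Add(Add(u, -6), Mul(-4, Pow(u, 3))) = Add(Add(-6, u), Mul(-4, Pow(u, 3))) = Add(-6, u, Mul(-4, Pow(u, 3))))
Mul(62, Function('g')(p)) = Mul(62, Add(-6, 3, Mul(-4, Pow(3, 3)))) = Mul(62, Add(-6, 3, Mul(-4, 27))) = Mul(62, Add(-6, 3, -108)) = Mul(62, -111) = -6882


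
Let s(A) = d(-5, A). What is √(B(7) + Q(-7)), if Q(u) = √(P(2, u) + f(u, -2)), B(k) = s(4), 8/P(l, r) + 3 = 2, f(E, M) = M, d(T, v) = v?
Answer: √(4 + I*√10) ≈ 2.133 + 0.74129*I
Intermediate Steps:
s(A) = A
P(l, r) = -8 (P(l, r) = 8/(-3 + 2) = 8/(-1) = 8*(-1) = -8)
B(k) = 4
Q(u) = I*√10 (Q(u) = √(-8 - 2) = √(-10) = I*√10)
√(B(7) + Q(-7)) = √(4 + I*√10)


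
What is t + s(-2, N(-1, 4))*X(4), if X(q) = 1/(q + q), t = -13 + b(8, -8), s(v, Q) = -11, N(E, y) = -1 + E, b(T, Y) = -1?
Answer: -123/8 ≈ -15.375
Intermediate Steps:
t = -14 (t = -13 - 1 = -14)
X(q) = 1/(2*q)
t + s(-2, N(-1, 4))*X(4) = -14 - 11/(2*4) = -14 - 11*⅛ = -14 - 11/8 = -123/8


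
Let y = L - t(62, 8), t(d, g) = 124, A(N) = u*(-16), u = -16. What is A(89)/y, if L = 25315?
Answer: 256/25191 ≈ 0.010162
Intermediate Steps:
A(N) = 256 (A(N) = -16*(-16) = 256)
y = 25191 (y = 25315 - 1*124 = 25315 - 124 = 25191)
A(89)/y = 256/25191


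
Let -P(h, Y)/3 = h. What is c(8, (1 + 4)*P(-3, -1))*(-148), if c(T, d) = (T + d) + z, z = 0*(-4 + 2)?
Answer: -7844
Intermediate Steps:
P(h, Y) = -3*h
z = 0 (z = 0*(-2) = 0)
c(T, d) = T + d (c(T, d) = (T + d) + 0 = T + d)
c(8, (1 + 4)*P(-3, -1))*(-148) = (8 + (1 + 4)*(-3*(-3)))*(-148) = (8 + 5*9)*(-148) = (8 + 45)*(-148) = 53*(-148) = -7844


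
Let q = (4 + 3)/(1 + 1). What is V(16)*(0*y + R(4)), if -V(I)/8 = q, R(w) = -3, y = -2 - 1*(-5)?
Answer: 84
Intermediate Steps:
y = 3 (y = -2 + 5 = 3)
q = 7/2 ≈ 3.5000
V(I) = -28 (V(I) = -8*7/2 = -28)
V(16)*(0*y + R(4)) = -28*(0*3 - 3) = -28*(0 - 3) = -28*(-3) = 84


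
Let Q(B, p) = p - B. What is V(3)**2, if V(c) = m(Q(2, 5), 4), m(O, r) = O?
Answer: 9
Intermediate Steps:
V(c) = 3 (V(c) = 5 - 1*2 = 5 - 2 = 3)
V(3)**2 = 3**2 = 9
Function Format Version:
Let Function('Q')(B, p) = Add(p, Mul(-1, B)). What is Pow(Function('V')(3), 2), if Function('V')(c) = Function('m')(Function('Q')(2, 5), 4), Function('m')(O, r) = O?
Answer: 9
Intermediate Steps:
Function('V')(c) = 3 (Function('V')(c) = Add(5, Mul(-1, 2)) = Add(5, -2) = 3)
Pow(Function('V')(3), 2) = Pow(3, 2) = 9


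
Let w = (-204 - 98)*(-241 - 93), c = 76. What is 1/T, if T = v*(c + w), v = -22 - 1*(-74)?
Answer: 1/5249088 ≈ 1.9051e-7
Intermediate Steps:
v = 52 (v = -22 + 74 = 52)
w = 100868 (w = -302*(-334) = 100868)
T = 5249088 (T = 52*(76 + 100868) = 52*100944 = 5249088)
1/T = 1/5249088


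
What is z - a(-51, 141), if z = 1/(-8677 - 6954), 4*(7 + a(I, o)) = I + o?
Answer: -484563/31262 ≈ -15.500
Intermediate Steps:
a(I, o) = -7 + I/4 + o/4 (a(I, o) = -7 + (I + o)/4 = -7 + (I/4 + o/4) = -7 + I/4 + o/4)
z = -1/15631 (z = 1/(-15631) = -1/15631 ≈ -6.3975e-5)
z - a(-51, 141) = -1/15631 - (-7 + (¼)*(-51) + (¼)*141) = -1/15631 - (-7 - 51/4 + 141/4) = -1/15631 - 1*31/2 = -1/15631 - 31/2 = -484563/31262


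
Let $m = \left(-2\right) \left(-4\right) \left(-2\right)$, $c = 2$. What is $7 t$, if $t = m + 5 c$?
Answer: $-42$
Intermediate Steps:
$m = -16$ ($m = 8 \left(-2\right) = -16$)
$t = -6$ ($t = -16 + 5 \cdot 2 = -16 + 10 = -6$)
$7 t = 7 \left(-6\right) = -42$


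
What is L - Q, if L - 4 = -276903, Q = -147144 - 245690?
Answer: 115935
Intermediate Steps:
Q = -392834
L = -276899 (L = 4 - 276903 = -276899)
L - Q = -276899 - 1*(-392834) = -276899 + 392834 = 115935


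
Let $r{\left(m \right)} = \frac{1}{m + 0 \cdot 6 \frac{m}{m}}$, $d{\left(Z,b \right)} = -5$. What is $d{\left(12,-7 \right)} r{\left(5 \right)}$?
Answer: $-1$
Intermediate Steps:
$r{\left(m \right)} = \frac{1}{m}$ ($r{\left(m \right)} = \frac{1}{m + 0 \cdot 1} = \frac{1}{m + 0} = \frac{1}{m}$)
$d{\left(12,-7 \right)} r{\left(5 \right)} = - \frac{5}{5} = \left(-5\right) \frac{1}{5} = -1$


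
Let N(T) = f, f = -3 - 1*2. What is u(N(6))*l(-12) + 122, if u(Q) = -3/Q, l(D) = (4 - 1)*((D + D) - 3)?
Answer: 367/5 ≈ 73.400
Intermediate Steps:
f = -5 (f = -3 - 2 = -5)
N(T) = -5
l(D) = -9 + 6*D (l(D) = 3*(2*D - 3) = 3*(-3 + 2*D) = -9 + 6*D)
u(N(6))*l(-12) + 122 = (-3/(-5))*(-9 + 6*(-12)) + 122 = (-3*(-⅕))*(-9 - 72) + 122 = (⅗)*(-81) + 122 = -243/5 + 122 = 367/5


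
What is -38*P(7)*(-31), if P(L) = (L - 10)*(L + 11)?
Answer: -63612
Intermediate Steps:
P(L) = (-10 + L)*(11 + L)
-38*P(7)*(-31) = -38*(-110 + 7 + 7²)*(-31) = -38*(-110 + 7 + 49)*(-31) = -38*(-54)*(-31) = 2052*(-31) = -63612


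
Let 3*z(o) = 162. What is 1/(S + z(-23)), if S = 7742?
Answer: 1/7796 ≈ 0.00012827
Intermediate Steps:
z(o) = 54 (z(o) = (⅓)*162 = 54)
1/(S + z(-23)) = 1/(7742 + 54) = 1/7796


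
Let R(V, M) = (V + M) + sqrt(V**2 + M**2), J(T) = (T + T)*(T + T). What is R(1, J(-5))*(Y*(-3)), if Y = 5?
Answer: -1515 - 15*sqrt(10001) ≈ -3015.1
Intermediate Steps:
J(T) = 4*T**2 (J(T) = (2*T)*(2*T) = 4*T**2)
R(V, M) = M + V + sqrt(M**2 + V**2) (R(V, M) = (M + V) + sqrt(M**2 + V**2) = M + V + sqrt(M**2 + V**2))
R(1, J(-5))*(Y*(-3)) = (4*(-5)**2 + 1 + sqrt((4*(-5)**2)**2 + 1**2))*(5*(-3)) = (4*25 + 1 + sqrt((4*25)**2 + 1))*(-15) = (100 + 1 + sqrt(100**2 + 1))*(-15) = (100 + 1 + sqrt(10000 + 1))*(-15) = (100 + 1 + sqrt(10001))*(-15) = (101 + sqrt(10001))*(-15) = -1515 - 15*sqrt(10001)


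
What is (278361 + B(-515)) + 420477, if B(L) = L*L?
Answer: 964063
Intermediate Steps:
B(L) = L²
(278361 + B(-515)) + 420477 = (278361 + (-515)²) + 420477 = (278361 + 265225) + 420477 = 543586 + 420477 = 964063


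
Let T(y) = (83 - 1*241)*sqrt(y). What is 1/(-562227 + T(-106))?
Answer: I/(-562227*I + 158*sqrt(106)) ≈ -1.7786e-6 + 5.1462e-9*I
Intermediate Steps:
T(y) = -158*sqrt(y) (T(y) = (83 - 241)*sqrt(y) = -158*sqrt(y))
1/(-562227 + T(-106)) = 1/(-562227 - 158*I*sqrt(106))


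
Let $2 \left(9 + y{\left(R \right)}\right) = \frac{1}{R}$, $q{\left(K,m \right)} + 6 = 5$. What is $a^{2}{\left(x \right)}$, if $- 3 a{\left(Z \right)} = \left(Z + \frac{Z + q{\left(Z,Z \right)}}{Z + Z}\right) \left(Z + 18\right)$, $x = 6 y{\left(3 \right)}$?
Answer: $\frac{9480916900}{25281} \approx 3.7502 \cdot 10^{5}$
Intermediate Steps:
$q{\left(K,m \right)} = -1$ ($q{\left(K,m \right)} = -6 + 5 = -1$)
$y{\left(R \right)} = -9 + \frac{1}{2 R}$
$x = -53$ ($x = 6 \left(-9 + \frac{1}{2 \cdot 3}\right) = 6 \left(-9 + \frac{1}{2} \cdot \frac{1}{3}\right) = 6 \left(-9 + \frac{1}{6}\right) = 6 \left(- \frac{53}{6}\right) = -53$)
$a{\left(Z \right)} = - \frac{\left(18 + Z\right) \left(Z + \frac{-1 + Z}{2 Z}\right)}{3}$ ($a{\left(Z \right)} = - \frac{\left(Z + \frac{Z - 1}{Z + Z}\right) \left(Z + 18\right)}{3} = - \frac{\left(Z + \frac{-1 + Z}{2 Z}\right) \left(18 + Z\right)}{3} = - \frac{\left(18 + Z\right) \left(Z + \frac{-1 + Z}{2 Z}\right)}{3}$)
$a^{2}{\left(x \right)} = \left(\frac{18 - - 53 \left(17 + 2 \left(-53\right)^{2} + 37 \left(-53\right)\right)}{6 \left(-53\right)}\right)^{2} = \left(\frac{1}{6} \left(- \frac{1}{53}\right) \left(18 - - 53 \left(17 + 2 \cdot 2809 - 1961\right)\right)\right)^{2} = \left(\frac{1}{6} \left(- \frac{1}{53}\right) \left(18 - - 53 \left(17 + 5618 - 1961\right)\right)\right)^{2} = \left(\frac{1}{6} \left(- \frac{1}{53}\right) \left(18 - \left(-53\right) 3674\right)\right)^{2} = \left(\frac{1}{6} \left(- \frac{1}{53}\right) \left(18 + 194722\right)\right)^{2} = \left(\frac{1}{6} \left(- \frac{1}{53}\right) 194740\right)^{2} = \left(- \frac{97370}{159}\right)^{2} = \frac{9480916900}{25281}$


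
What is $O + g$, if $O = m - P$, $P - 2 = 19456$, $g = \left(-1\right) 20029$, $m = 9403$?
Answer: $-30084$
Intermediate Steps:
$g = -20029$
$P = 19458$ ($P = 2 + 19456 = 19458$)
$O = -10055$ ($O = 9403 - 19458 = -10055$)
$O + g = -10055 - 20029 = -30084$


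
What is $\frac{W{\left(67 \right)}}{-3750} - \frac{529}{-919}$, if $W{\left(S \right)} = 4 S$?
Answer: $\frac{868729}{1723125} \approx 0.50416$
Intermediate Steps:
$\frac{W{\left(67 \right)}}{-3750} - \frac{529}{-919} = \frac{4 \cdot 67}{-3750} - \frac{529}{-919} = 268 \left(- \frac{1}{3750}\right) - - \frac{529}{919} = - \frac{134}{1875} + \frac{529}{919} = \frac{868729}{1723125}$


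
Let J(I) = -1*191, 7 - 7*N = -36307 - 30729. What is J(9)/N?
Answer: -1337/67043 ≈ -0.019942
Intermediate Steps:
N = 67043/7 (N = 1 - (-36307 - 30729)/7 = 1 - ⅐*(-67036) = 1 + 67036/7 = 67043/7 ≈ 9577.6)
J(I) = -191
J(9)/N = -191/67043/7 = -191*7/67043 = -1337/67043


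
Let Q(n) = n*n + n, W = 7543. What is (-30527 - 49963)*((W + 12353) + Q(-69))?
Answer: -1979088120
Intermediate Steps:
Q(n) = n + n**2 (Q(n) = n**2 + n = n + n**2)
(-30527 - 49963)*((W + 12353) + Q(-69)) = (-30527 - 49963)*((7543 + 12353) - 69*(1 - 69)) = -80490*(19896 - 69*(-68)) = -80490*(19896 + 4692) = -80490*24588 = -1979088120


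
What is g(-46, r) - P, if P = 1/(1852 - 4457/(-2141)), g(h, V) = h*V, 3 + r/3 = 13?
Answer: -5478034961/3969589 ≈ -1380.0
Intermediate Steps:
r = 30 (r = -9 + 3*13 = -9 + 39 = 30)
g(h, V) = V*h
P = 2141/3969589 (P = 1/(1852 - 4457*(-1/2141)) = 1/(1852 + 4457/2141) = 1/(3969589/2141) = 2141/3969589 ≈ 0.00053935)
g(-46, r) - P = 30*(-46) - 1*2141/3969589 = -1380 - 2141/3969589 = -5478034961/3969589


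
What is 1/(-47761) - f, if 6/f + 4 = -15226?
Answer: 135668/363700015 ≈ 0.00037302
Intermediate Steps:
f = -3/7615 (f = 6/(-4 - 15226) = 6/(-15230) = 6*(-1/15230) = -3/7615 ≈ -0.00039396)
1/(-47761) - f = 1/(-47761) - 1*(-3/7615) = -1/47761 + 3/7615 = 135668/363700015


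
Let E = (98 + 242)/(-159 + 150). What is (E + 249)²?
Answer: 3613801/81 ≈ 44615.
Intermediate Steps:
E = -340/9 (E = 340/(-9) = 340*(-⅑) = -340/9 ≈ -37.778)
(E + 249)² = (-340/9 + 249)² = (1901/9)² = 3613801/81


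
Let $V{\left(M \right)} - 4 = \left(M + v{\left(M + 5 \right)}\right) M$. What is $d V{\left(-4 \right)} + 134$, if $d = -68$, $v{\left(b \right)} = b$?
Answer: $-954$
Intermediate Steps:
$V{\left(M \right)} = 4 + M \left(5 + 2 M\right)$ ($V{\left(M \right)} = 4 + \left(M + \left(M + 5\right)\right) M = 4 + \left(M + \left(5 + M\right)\right) M = 4 + \left(5 + 2 M\right) M = 4 + M \left(5 + 2 M\right)$)
$d V{\left(-4 \right)} + 134 = - 68 \left(4 + \left(-4\right)^{2} - 4 \left(5 - 4\right)\right) + 134 = - 68 \left(4 + 16 - 4\right) + 134 = \left(-68\right) 16 + 134 = -1088 + 134 = -954$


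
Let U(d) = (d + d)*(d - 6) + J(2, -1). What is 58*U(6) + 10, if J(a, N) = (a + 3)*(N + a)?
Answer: 300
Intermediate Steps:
J(a, N) = (3 + a)*(N + a)
U(d) = 5 + 2*d*(-6 + d) (U(d) = (d + d)*(d - 6) + (2² + 3*(-1) + 3*2 - 1*2) = (2*d)*(-6 + d) + (4 - 3 + 6 - 2) = 2*d*(-6 + d) + 5 = 5 + 2*d*(-6 + d))
58*U(6) + 10 = 58*(5 - 12*6 + 2*6²) + 10 = 58*(5 - 72 + 2*36) + 10 = 58*(5 - 72 + 72) + 10 = 58*5 + 10 = 290 + 10 = 300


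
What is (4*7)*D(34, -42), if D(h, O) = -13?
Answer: -364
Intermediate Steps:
(4*7)*D(34, -42) = (4*7)*(-13) = 28*(-13) = -364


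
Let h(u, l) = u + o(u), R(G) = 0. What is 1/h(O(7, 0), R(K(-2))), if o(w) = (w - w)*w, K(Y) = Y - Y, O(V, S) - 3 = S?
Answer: ⅓ ≈ 0.33333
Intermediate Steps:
O(V, S) = 3 + S
K(Y) = 0
o(w) = 0 (o(w) = 0*w = 0)
h(u, l) = u (h(u, l) = u + 0 = u)
1/h(O(7, 0), R(K(-2))) = 1/(3 + 0) = 1/3 = ⅓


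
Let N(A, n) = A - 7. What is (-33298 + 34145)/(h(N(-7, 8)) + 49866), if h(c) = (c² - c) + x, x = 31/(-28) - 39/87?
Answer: 687764/40660449 ≈ 0.016915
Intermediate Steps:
N(A, n) = -7 + A
x = -1263/812 (x = 31*(-1/28) - 39*1/87 = -31/28 - 13/29 = -1263/812 ≈ -1.5554)
h(c) = -1263/812 + c² - c (h(c) = (c² - c) - 1263/812 = -1263/812 + c² - c)
(-33298 + 34145)/(h(N(-7, 8)) + 49866) = (-33298 + 34145)/((-1263/812 + (-7 - 7)² - (-7 - 7)) + 49866) = 847/((-1263/812 + (-14)² - 1*(-14)) + 49866) = 847/((-1263/812 + 196 + 14) + 49866) = 847/(169257/812 + 49866) = 847/(40660449/812) = 847*(812/40660449) = 687764/40660449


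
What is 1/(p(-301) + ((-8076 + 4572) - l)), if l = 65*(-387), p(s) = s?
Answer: 1/21350 ≈ 4.6838e-5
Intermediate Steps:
l = -25155
1/(p(-301) + ((-8076 + 4572) - l)) = 1/(-301 + ((-8076 + 4572) - 1*(-25155))) = 1/(-301 + (-3504 + 25155)) = 1/(-301 + 21651) = 1/21350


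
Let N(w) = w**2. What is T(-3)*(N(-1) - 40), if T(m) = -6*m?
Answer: -702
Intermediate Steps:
T(-3)*(N(-1) - 40) = (-6*(-3))*((-1)**2 - 40) = 18*(1 - 40) = 18*(-39) = -702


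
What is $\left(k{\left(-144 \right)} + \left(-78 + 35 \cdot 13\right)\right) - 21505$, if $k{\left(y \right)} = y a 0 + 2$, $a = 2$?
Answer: $-21126$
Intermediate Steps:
$k{\left(y \right)} = 2$ ($k{\left(y \right)} = y 2 \cdot 0 + 2 = y 0 + 2 = 0 + 2 = 2$)
$\left(k{\left(-144 \right)} + \left(-78 + 35 \cdot 13\right)\right) - 21505 = \left(2 + \left(-78 + 35 \cdot 13\right)\right) - 21505 = \left(2 + \left(-78 + 455\right)\right) - 21505 = \left(2 + 377\right) - 21505 = 379 - 21505 = -21126$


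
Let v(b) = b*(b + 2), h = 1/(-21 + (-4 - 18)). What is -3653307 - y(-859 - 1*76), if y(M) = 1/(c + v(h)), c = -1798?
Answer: -12145736957360/3324587 ≈ -3.6533e+6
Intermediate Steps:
h = -1/43 (h = 1/(-21 - 22) = 1/(-43) = -1/43 ≈ -0.023256)
v(b) = b*(2 + b)
y(M) = -1849/3324587 (y(M) = 1/(-1798 - (2 - 1/43)/43) = 1/(-1798 - 1/43*85/43) = 1/(-1798 - 85/1849) = 1/(-3324587/1849) = -1849/3324587)
-3653307 - y(-859 - 1*76) = -3653307 - 1*(-1849/3324587) = -3653307 + 1849/3324587 = -12145736957360/3324587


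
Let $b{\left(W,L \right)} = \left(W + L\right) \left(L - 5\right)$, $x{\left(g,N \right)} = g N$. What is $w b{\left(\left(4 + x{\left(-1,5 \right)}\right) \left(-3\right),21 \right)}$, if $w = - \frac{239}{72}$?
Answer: $- \frac{3824}{3} \approx -1274.7$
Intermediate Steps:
$x{\left(g,N \right)} = N g$
$b{\left(W,L \right)} = \left(-5 + L\right) \left(L + W\right)$ ($b{\left(W,L \right)} = \left(L + W\right) \left(-5 + L\right) = \left(-5 + L\right) \left(L + W\right)$)
$w = - \frac{239}{72}$ ($w = \left(-239\right) \frac{1}{72} = - \frac{239}{72} \approx -3.3194$)
$w b{\left(\left(4 + x{\left(-1,5 \right)}\right) \left(-3\right),21 \right)} = - \frac{239 \left(21^{2} - 105 - 5 \left(4 + 5 \left(-1\right)\right) \left(-3\right) + 21 \left(4 + 5 \left(-1\right)\right) \left(-3\right)\right)}{72} = - \frac{239 \left(441 - 105 - 5 \left(4 - 5\right) \left(-3\right) + 21 \left(4 - 5\right) \left(-3\right)\right)}{72} = - \frac{239 \left(441 - 105 - 5 \left(\left(-1\right) \left(-3\right)\right) + 21 \left(\left(-1\right) \left(-3\right)\right)\right)}{72} = - \frac{239 \left(441 - 105 - 15 + 21 \cdot 3\right)}{72} = - \frac{239 \left(441 - 105 - 15 + 63\right)}{72} = \left(- \frac{239}{72}\right) 384 = - \frac{3824}{3}$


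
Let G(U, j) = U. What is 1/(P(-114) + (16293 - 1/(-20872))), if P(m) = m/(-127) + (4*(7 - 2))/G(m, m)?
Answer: 151092408/2461857729599 ≈ 6.1373e-5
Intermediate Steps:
P(m) = 20/m - m/127 (P(m) = m/(-127) + (4*(7 - 2))/m = m*(-1/127) + (4*5)/m = -m/127 + 20/m = 20/m - m/127)
1/(P(-114) + (16293 - 1/(-20872))) = 1/((20/(-114) - 1/127*(-114)) + (16293 - 1/(-20872))) = 1/((20*(-1/114) + 114/127) + (16293 - 1*(-1/20872))) = 1/((-10/57 + 114/127) + (16293 + 1/20872)) = 1/(5228/7239 + 340067497/20872) = 1/(2461857729599/151092408) = 151092408/2461857729599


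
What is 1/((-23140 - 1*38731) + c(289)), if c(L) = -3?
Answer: -1/61874 ≈ -1.6162e-5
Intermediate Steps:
1/((-23140 - 1*38731) + c(289)) = 1/((-23140 - 1*38731) - 3) = 1/((-23140 - 38731) - 3) = 1/(-61871 - 3) = 1/(-61874) = -1/61874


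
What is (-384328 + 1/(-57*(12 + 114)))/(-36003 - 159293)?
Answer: 2760243697/1402615872 ≈ 1.9679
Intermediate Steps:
(-384328 + 1/(-57*(12 + 114)))/(-36003 - 159293) = (-384328 + 1/(-57*126))/(-195296) = (-384328 + 1/(-7182))*(-1/195296) = (-384328 - 1/7182)*(-1/195296) = -2760243697/7182*(-1/195296) = 2760243697/1402615872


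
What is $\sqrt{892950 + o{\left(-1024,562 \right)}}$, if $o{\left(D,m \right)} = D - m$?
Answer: $2 \sqrt{222841} \approx 944.12$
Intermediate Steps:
$\sqrt{892950 + o{\left(-1024,562 \right)}} = \sqrt{892950 - 1586} = \sqrt{891364} = 2 \sqrt{222841}$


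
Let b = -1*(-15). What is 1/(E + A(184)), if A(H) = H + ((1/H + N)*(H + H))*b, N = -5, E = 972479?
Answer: 1/945093 ≈ 1.0581e-6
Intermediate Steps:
b = 15
A(H) = H + 30*H*(-5 + 1/H) (A(H) = H + ((1/H - 5)*(H + H))*15 = H + ((-5 + 1/H)*(2*H))*15 = H + (2*H*(-5 + 1/H))*15 = H + 30*H*(-5 + 1/H))
1/(E + A(184)) = 1/(972479 + (30 - 149*184)) = 1/(972479 + (30 - 27416)) = 1/(972479 - 27386) = 1/945093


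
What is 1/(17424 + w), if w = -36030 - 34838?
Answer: -1/53444 ≈ -1.8711e-5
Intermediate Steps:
w = -70868
1/(17424 + w) = 1/(17424 - 70868) = 1/(-53444) = -1/53444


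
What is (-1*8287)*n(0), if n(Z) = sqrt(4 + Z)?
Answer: -16574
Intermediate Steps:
(-1*8287)*n(0) = (-1*8287)*sqrt(4 + 0) = -8287*sqrt(4) = -8287*2 = -16574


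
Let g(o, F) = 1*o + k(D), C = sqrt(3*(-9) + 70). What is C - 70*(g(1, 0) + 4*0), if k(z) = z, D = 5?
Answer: -420 + sqrt(43) ≈ -413.44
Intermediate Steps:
C = sqrt(43) (C = sqrt(-27 + 70) = sqrt(43) ≈ 6.5574)
g(o, F) = 5 + o (g(o, F) = 1*o + 5 = o + 5 = 5 + o)
C - 70*(g(1, 0) + 4*0) = sqrt(43) - 70*((5 + 1) + 4*0) = sqrt(43) - 70*(6 + 0) = sqrt(43) - 70*6 = sqrt(43) - 420 = -420 + sqrt(43)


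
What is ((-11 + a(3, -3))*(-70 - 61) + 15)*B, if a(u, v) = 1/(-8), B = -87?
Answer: -1024773/8 ≈ -1.2810e+5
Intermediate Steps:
a(u, v) = -⅛
((-11 + a(3, -3))*(-70 - 61) + 15)*B = ((-11 - ⅛)*(-70 - 61) + 15)*(-87) = (-89/8*(-131) + 15)*(-87) = (11659/8 + 15)*(-87) = (11779/8)*(-87) = -1024773/8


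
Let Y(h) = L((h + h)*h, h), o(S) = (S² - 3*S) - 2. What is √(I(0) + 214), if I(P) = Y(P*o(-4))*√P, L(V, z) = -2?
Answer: √214 ≈ 14.629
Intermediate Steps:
o(S) = -2 + S² - 3*S
Y(h) = -2
I(P) = -2*√P
√(I(0) + 214) = √(-2*√0 + 214) = √(-2*0 + 214) = √(0 + 214) = √214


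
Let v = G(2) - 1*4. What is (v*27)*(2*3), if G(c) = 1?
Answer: -486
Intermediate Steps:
v = -3 (v = 1 - 1*4 = 1 - 4 = -3)
(v*27)*(2*3) = (-3*27)*(2*3) = -81*6 = -486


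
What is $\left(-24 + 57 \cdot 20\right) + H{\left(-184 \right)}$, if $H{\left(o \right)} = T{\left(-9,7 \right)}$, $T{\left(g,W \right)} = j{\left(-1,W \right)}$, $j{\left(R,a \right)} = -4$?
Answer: $1112$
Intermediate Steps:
$T{\left(g,W \right)} = -4$
$H{\left(o \right)} = -4$
$\left(-24 + 57 \cdot 20\right) + H{\left(-184 \right)} = \left(-24 + 57 \cdot 20\right) - 4 = \left(-24 + 1140\right) - 4 = 1116 - 4 = 1112$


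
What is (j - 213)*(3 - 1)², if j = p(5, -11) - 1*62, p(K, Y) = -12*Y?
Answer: -572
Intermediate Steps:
j = 70 (j = -12*(-11) - 1*62 = 132 - 62 = 70)
(j - 213)*(3 - 1)² = (70 - 213)*(3 - 1)² = -143*2² = -143*4 = -572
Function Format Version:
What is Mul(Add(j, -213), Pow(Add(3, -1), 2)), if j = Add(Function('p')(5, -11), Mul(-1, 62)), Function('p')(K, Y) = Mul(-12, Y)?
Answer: -572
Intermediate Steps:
j = 70 (j = Add(Mul(-12, -11), Mul(-1, 62)) = Add(132, -62) = 70)
Mul(Add(j, -213), Pow(Add(3, -1), 2)) = Mul(Add(70, -213), Pow(Add(3, -1), 2)) = Mul(-143, Pow(2, 2)) = Mul(-143, 4) = -572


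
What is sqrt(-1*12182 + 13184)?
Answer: sqrt(1002) ≈ 31.654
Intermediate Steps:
sqrt(-1*12182 + 13184) = sqrt(-12182 + 13184) = sqrt(1002)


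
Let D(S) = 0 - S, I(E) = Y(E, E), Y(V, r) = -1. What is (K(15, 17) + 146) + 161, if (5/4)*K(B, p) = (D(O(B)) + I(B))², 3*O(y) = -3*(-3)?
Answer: 1599/5 ≈ 319.80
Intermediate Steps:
I(E) = -1
O(y) = 3 (O(y) = (-3*(-3))/3 = (-1*(-9))/3 = (⅓)*9 = 3)
D(S) = -S
K(B, p) = 64/5 (K(B, p) = 4*(-1*3 - 1)²/5 = 4*(-3 - 1)²/5 = (⅘)*(-4)² = (⅘)*16 = 64/5)
(K(15, 17) + 146) + 161 = (64/5 + 146) + 161 = 794/5 + 161 = 1599/5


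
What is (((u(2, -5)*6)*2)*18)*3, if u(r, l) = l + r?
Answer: -1944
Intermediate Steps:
(((u(2, -5)*6)*2)*18)*3 = ((((-5 + 2)*6)*2)*18)*3 = ((-3*6*2)*18)*3 = (-18*2*18)*3 = -36*18*3 = -648*3 = -1944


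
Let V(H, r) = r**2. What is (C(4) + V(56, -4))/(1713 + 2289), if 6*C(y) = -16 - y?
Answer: 19/6003 ≈ 0.0031651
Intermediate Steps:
C(y) = -8/3 - y/6 (C(y) = (-16 - y)/6 = -8/3 - y/6)
(C(4) + V(56, -4))/(1713 + 2289) = ((-8/3 - 1/6*4) + (-4)**2)/(1713 + 2289) = ((-8/3 - 2/3) + 16)/4002 = (-10/3 + 16)*(1/4002) = (38/3)*(1/4002) = 19/6003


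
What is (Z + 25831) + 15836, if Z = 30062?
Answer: 71729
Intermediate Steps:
(Z + 25831) + 15836 = (30062 + 25831) + 15836 = 55893 + 15836 = 71729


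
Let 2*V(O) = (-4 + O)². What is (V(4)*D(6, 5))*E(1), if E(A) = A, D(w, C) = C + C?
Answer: 0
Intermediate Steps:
D(w, C) = 2*C
V(O) = (-4 + O)²/2
(V(4)*D(6, 5))*E(1) = (((-4 + 4)²/2)*(2*5))*1 = (((½)*0²)*10)*1 = (((½)*0)*10)*1 = (0*10)*1 = 0*1 = 0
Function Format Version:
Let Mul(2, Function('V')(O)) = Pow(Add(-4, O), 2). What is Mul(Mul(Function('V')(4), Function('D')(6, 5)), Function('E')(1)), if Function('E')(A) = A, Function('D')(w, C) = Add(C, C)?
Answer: 0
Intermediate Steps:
Function('D')(w, C) = Mul(2, C)
Function('V')(O) = Mul(Rational(1, 2), Pow(Add(-4, O), 2))
Mul(Mul(Function('V')(4), Function('D')(6, 5)), Function('E')(1)) = Mul(Mul(Mul(Rational(1, 2), Pow(Add(-4, 4), 2)), Mul(2, 5)), 1) = Mul(Mul(Mul(Rational(1, 2), Pow(0, 2)), 10), 1) = Mul(Mul(Mul(Rational(1, 2), 0), 10), 1) = Mul(Mul(0, 10), 1) = Mul(0, 1) = 0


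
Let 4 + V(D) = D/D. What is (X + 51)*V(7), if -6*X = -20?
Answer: -163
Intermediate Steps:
X = 10/3 (X = -⅙*(-20) = 10/3 ≈ 3.3333)
V(D) = -3 (V(D) = -4 + D/D = -4 + 1 = -3)
(X + 51)*V(7) = (10/3 + 51)*(-3) = (163/3)*(-3) = -163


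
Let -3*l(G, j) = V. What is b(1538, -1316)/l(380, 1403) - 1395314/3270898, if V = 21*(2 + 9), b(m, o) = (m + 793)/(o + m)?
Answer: -20254801/35979878 ≈ -0.56295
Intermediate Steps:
b(m, o) = (793 + m)/(m + o)
V = 231 (V = 21*11 = 231)
l(G, j) = -77 (l(G, j) = -⅓*231 = -77)
b(1538, -1316)/l(380, 1403) - 1395314/3270898 = ((793 + 1538)/(1538 - 1316))/(-77) - 1395314/3270898 = (2331/222)*(-1/77) - 1395314*1/3270898 = ((1/222)*2331)*(-1/77) - 697657/1635449 = (21/2)*(-1/77) - 697657/1635449 = -3/22 - 697657/1635449 = -20254801/35979878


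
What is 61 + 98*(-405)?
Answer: -39629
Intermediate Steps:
61 + 98*(-405) = 61 - 39690 = -39629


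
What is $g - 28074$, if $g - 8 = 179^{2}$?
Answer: $3975$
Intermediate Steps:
$g = 32049$ ($g = 8 + 179^{2} = 8 + 32041 = 32049$)
$g - 28074 = 32049 - 28074 = 3975$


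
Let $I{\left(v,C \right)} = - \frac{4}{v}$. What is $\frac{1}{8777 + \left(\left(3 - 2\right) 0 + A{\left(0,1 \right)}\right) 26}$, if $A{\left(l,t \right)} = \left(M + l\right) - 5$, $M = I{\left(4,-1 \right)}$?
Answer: $\frac{1}{8621} \approx 0.000116$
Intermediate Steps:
$M = -1$ ($M = - \frac{4}{4} = \left(-4\right) \frac{1}{4} = -1$)
$A{\left(l,t \right)} = -6 + l$ ($A{\left(l,t \right)} = \left(-1 + l\right) - 5 = -6 + l$)
$\frac{1}{8777 + \left(\left(3 - 2\right) 0 + A{\left(0,1 \right)}\right) 26} = \frac{1}{8777 + \left(\left(3 - 2\right) 0 + \left(-6 + 0\right)\right) 26} = \frac{1}{8777 + \left(1 \cdot 0 - 6\right) 26} = \frac{1}{8777 + \left(0 - 6\right) 26} = \frac{1}{8777 - 156} = \frac{1}{8621}$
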